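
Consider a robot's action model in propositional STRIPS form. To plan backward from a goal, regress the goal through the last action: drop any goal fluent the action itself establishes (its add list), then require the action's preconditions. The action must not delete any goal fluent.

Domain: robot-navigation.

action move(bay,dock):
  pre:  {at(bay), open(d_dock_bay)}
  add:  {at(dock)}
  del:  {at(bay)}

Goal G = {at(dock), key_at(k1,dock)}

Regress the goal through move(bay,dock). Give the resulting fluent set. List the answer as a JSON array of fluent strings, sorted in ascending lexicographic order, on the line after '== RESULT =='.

Regress:
  G ∩ del = {}  (empty — regression defined)
  G \ add = {at(dock), key_at(k1,dock)} \ {at(dock)} = {key_at(k1,dock)}
  ∪ pre   = {key_at(k1,dock)} ∪ {at(bay), open(d_dock_bay)}
          = {at(bay), key_at(k1,dock), open(d_dock_bay)}

== RESULT ==
["at(bay)", "key_at(k1,dock)", "open(d_dock_bay)"]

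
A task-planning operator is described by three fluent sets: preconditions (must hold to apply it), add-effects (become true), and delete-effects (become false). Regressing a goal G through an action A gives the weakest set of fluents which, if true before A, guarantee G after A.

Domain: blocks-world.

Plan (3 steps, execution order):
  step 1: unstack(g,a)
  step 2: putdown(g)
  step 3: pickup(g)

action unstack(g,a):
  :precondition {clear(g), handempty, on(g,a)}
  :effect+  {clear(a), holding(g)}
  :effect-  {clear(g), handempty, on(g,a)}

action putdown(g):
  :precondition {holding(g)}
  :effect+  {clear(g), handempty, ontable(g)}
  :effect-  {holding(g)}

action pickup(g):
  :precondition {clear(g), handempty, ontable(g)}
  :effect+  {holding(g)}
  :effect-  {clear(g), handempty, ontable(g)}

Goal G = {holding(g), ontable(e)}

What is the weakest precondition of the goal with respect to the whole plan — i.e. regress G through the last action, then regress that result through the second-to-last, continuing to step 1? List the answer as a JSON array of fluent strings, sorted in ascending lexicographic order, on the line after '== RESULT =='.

Regress step by step:
  through step 3 (pickup(g)): drop {holding(g)}, keep {ontable(e)}, require {clear(g), handempty, ontable(g)}
    → {clear(g), handempty, ontable(e), ontable(g)}
  through step 2 (putdown(g)): drop {clear(g), handempty, ontable(g)}, keep {ontable(e)}, require {holding(g)}
    → {holding(g), ontable(e)}
  through step 1 (unstack(g,a)): drop {holding(g)}, keep {ontable(e)}, require {clear(g), handempty, on(g,a)}
    → {clear(g), handempty, on(g,a), ontable(e)}

== RESULT ==
["clear(g)", "handempty", "on(g,a)", "ontable(e)"]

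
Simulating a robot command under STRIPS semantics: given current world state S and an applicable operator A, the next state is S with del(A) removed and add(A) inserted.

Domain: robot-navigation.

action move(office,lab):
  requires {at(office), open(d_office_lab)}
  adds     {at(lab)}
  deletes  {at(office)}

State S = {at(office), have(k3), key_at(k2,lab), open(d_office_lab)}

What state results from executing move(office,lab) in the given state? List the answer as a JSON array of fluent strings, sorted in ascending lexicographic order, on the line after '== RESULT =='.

Progress:
  pre ⊆ S: {at(office), open(d_office_lab)} ⊆ S  — applicable
  S \ del = {have(k3), key_at(k2,lab), open(d_office_lab)}
  ∪ add   = {at(lab), have(k3), key_at(k2,lab), open(d_office_lab)}

== RESULT ==
["at(lab)", "have(k3)", "key_at(k2,lab)", "open(d_office_lab)"]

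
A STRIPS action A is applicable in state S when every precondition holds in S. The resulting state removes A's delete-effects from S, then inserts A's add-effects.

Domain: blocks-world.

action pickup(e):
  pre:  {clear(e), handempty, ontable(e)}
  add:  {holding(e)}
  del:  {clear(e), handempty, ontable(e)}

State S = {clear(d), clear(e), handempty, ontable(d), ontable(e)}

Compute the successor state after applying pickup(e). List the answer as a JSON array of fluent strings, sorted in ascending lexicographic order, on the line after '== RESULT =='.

Compute (S \ del) ∪ add:
  pre ⊆ S: {clear(e), handempty, ontable(e)} ⊆ S  — applicable
  S \ del = {clear(d), ontable(d)}
  ∪ add   = {clear(d), holding(e), ontable(d)}

== RESULT ==
["clear(d)", "holding(e)", "ontable(d)"]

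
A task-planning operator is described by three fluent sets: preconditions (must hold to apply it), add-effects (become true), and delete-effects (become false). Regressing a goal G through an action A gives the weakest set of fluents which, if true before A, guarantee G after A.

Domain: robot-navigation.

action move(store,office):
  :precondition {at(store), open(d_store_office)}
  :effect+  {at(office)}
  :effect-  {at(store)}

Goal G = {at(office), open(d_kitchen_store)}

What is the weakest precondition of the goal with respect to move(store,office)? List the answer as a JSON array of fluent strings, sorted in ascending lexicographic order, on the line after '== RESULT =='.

Compute (G \ add) ∪ pre:
  G ∩ del = {}  (empty — regression defined)
  G \ add = {at(office), open(d_kitchen_store)} \ {at(office)} = {open(d_kitchen_store)}
  ∪ pre   = {open(d_kitchen_store)} ∪ {at(store), open(d_store_office)}
          = {at(store), open(d_kitchen_store), open(d_store_office)}

== RESULT ==
["at(store)", "open(d_kitchen_store)", "open(d_store_office)"]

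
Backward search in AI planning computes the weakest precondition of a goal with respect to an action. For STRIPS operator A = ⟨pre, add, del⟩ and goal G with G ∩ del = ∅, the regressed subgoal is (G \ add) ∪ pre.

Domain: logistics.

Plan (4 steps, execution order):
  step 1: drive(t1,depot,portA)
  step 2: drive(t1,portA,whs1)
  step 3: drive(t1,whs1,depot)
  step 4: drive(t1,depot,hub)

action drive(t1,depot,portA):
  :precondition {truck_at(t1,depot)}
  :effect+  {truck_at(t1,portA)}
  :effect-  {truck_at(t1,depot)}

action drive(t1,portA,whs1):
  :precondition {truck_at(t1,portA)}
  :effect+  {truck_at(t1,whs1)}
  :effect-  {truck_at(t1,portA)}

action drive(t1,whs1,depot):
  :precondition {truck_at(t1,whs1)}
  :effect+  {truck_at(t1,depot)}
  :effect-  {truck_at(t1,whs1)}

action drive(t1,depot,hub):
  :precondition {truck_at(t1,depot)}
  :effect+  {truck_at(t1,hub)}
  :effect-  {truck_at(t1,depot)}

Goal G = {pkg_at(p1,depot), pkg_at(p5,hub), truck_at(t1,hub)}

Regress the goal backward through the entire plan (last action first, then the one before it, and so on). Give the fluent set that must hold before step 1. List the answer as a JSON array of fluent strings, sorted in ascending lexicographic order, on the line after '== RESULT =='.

Regress step by step:
  through step 4 (drive(t1,depot,hub)): drop {truck_at(t1,hub)}, keep {pkg_at(p1,depot), pkg_at(p5,hub)}, require {truck_at(t1,depot)}
    → {pkg_at(p1,depot), pkg_at(p5,hub), truck_at(t1,depot)}
  through step 3 (drive(t1,whs1,depot)): drop {truck_at(t1,depot)}, keep {pkg_at(p1,depot), pkg_at(p5,hub)}, require {truck_at(t1,whs1)}
    → {pkg_at(p1,depot), pkg_at(p5,hub), truck_at(t1,whs1)}
  through step 2 (drive(t1,portA,whs1)): drop {truck_at(t1,whs1)}, keep {pkg_at(p1,depot), pkg_at(p5,hub)}, require {truck_at(t1,portA)}
    → {pkg_at(p1,depot), pkg_at(p5,hub), truck_at(t1,portA)}
  through step 1 (drive(t1,depot,portA)): drop {truck_at(t1,portA)}, keep {pkg_at(p1,depot), pkg_at(p5,hub)}, require {truck_at(t1,depot)}
    → {pkg_at(p1,depot), pkg_at(p5,hub), truck_at(t1,depot)}

== RESULT ==
["pkg_at(p1,depot)", "pkg_at(p5,hub)", "truck_at(t1,depot)"]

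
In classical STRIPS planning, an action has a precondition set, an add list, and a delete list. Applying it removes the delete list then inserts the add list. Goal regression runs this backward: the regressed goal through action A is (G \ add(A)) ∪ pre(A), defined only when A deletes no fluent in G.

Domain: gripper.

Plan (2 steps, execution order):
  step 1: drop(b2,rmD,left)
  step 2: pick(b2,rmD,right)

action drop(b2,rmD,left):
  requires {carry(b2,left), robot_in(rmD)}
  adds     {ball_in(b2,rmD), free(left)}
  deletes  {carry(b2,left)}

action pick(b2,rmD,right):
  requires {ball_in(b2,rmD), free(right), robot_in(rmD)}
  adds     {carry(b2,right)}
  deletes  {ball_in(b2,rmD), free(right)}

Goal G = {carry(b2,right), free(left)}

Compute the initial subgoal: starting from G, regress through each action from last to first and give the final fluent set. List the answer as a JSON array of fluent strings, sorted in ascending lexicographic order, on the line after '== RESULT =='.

Regress step by step:
  through step 2 (pick(b2,rmD,right)): drop {carry(b2,right)}, keep {free(left)}, require {ball_in(b2,rmD), free(right), robot_in(rmD)}
    → {ball_in(b2,rmD), free(left), free(right), robot_in(rmD)}
  through step 1 (drop(b2,rmD,left)): drop {ball_in(b2,rmD), free(left)}, keep {free(right), robot_in(rmD)}, require {carry(b2,left), robot_in(rmD)}
    → {carry(b2,left), free(right), robot_in(rmD)}

== RESULT ==
["carry(b2,left)", "free(right)", "robot_in(rmD)"]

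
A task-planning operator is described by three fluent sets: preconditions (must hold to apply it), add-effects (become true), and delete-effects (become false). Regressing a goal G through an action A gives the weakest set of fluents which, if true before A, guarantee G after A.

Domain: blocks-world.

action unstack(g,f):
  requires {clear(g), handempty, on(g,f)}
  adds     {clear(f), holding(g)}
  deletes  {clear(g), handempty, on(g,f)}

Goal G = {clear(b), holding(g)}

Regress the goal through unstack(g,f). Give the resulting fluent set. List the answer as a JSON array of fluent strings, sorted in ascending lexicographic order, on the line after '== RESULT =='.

Regress:
  G ∩ del = {}  (empty — regression defined)
  G \ add = {clear(b), holding(g)} \ {clear(f), holding(g)} = {clear(b)}
  ∪ pre   = {clear(b)} ∪ {clear(g), handempty, on(g,f)}
          = {clear(b), clear(g), handempty, on(g,f)}

== RESULT ==
["clear(b)", "clear(g)", "handempty", "on(g,f)"]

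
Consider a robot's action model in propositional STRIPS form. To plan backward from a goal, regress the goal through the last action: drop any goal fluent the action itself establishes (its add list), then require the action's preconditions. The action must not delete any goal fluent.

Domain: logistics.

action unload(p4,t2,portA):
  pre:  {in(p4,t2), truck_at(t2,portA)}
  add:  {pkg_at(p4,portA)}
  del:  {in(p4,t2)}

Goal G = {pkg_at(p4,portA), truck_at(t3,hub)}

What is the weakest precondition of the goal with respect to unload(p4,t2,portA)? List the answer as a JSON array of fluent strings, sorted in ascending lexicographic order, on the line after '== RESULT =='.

Regress:
  G ∩ del = {}  (empty — regression defined)
  G \ add = {pkg_at(p4,portA), truck_at(t3,hub)} \ {pkg_at(p4,portA)} = {truck_at(t3,hub)}
  ∪ pre   = {truck_at(t3,hub)} ∪ {in(p4,t2), truck_at(t2,portA)}
          = {in(p4,t2), truck_at(t2,portA), truck_at(t3,hub)}

== RESULT ==
["in(p4,t2)", "truck_at(t2,portA)", "truck_at(t3,hub)"]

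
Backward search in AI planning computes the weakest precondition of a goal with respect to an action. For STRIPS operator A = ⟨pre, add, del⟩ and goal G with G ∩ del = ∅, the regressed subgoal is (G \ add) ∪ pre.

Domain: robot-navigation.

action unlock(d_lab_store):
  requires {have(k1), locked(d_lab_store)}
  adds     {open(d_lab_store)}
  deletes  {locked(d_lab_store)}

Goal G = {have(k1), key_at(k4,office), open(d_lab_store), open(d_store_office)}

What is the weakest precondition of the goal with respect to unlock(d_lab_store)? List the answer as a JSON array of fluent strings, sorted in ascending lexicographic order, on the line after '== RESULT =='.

Compute (G \ add) ∪ pre:
  G ∩ del = {}  (empty — regression defined)
  G \ add = {have(k1), key_at(k4,office), open(d_lab_store), open(d_store_office)} \ {open(d_lab_store)} = {have(k1), key_at(k4,office), open(d_store_office)}
  ∪ pre   = {have(k1), key_at(k4,office), open(d_store_office)} ∪ {have(k1), locked(d_lab_store)}
          = {have(k1), key_at(k4,office), locked(d_lab_store), open(d_store_office)}

== RESULT ==
["have(k1)", "key_at(k4,office)", "locked(d_lab_store)", "open(d_store_office)"]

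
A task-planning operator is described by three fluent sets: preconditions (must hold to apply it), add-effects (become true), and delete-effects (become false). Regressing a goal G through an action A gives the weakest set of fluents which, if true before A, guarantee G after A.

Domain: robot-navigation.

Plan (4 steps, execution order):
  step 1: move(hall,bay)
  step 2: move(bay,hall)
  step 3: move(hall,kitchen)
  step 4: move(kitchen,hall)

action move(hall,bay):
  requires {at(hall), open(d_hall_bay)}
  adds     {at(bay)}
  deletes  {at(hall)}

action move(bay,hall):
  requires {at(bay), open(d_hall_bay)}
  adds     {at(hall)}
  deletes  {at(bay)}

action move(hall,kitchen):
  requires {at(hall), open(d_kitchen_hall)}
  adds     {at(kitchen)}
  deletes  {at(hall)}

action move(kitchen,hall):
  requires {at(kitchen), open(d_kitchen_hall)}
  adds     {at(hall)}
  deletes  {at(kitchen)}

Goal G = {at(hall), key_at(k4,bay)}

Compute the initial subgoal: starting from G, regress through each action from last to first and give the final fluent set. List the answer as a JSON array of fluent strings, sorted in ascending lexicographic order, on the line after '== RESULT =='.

Work backward from the goal:
  through step 4 (move(kitchen,hall)): drop {at(hall)}, keep {key_at(k4,bay)}, require {at(kitchen), open(d_kitchen_hall)}
    → {at(kitchen), key_at(k4,bay), open(d_kitchen_hall)}
  through step 3 (move(hall,kitchen)): drop {at(kitchen)}, keep {key_at(k4,bay), open(d_kitchen_hall)}, require {at(hall), open(d_kitchen_hall)}
    → {at(hall), key_at(k4,bay), open(d_kitchen_hall)}
  through step 2 (move(bay,hall)): drop {at(hall)}, keep {key_at(k4,bay), open(d_kitchen_hall)}, require {at(bay), open(d_hall_bay)}
    → {at(bay), key_at(k4,bay), open(d_hall_bay), open(d_kitchen_hall)}
  through step 1 (move(hall,bay)): drop {at(bay)}, keep {key_at(k4,bay), open(d_hall_bay), open(d_kitchen_hall)}, require {at(hall), open(d_hall_bay)}
    → {at(hall), key_at(k4,bay), open(d_hall_bay), open(d_kitchen_hall)}

== RESULT ==
["at(hall)", "key_at(k4,bay)", "open(d_hall_bay)", "open(d_kitchen_hall)"]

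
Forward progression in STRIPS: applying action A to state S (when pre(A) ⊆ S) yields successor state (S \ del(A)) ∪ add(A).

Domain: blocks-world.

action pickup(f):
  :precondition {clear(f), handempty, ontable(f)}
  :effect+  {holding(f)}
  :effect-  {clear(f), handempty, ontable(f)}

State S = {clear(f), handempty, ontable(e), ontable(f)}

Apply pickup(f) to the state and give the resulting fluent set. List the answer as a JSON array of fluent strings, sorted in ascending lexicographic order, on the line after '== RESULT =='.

Compute (S \ del) ∪ add:
  pre ⊆ S: {clear(f), handempty, ontable(f)} ⊆ S  — applicable
  S \ del = {ontable(e)}
  ∪ add   = {holding(f), ontable(e)}

== RESULT ==
["holding(f)", "ontable(e)"]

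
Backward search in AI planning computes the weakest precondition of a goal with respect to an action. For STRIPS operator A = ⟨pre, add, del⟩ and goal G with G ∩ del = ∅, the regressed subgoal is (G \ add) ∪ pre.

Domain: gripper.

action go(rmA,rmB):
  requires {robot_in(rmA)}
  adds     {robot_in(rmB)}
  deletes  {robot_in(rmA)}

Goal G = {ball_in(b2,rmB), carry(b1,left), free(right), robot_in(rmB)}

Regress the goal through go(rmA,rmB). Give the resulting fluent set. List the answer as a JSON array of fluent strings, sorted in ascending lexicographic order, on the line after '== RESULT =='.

Compute (G \ add) ∪ pre:
  G ∩ del = {}  (empty — regression defined)
  G \ add = {ball_in(b2,rmB), carry(b1,left), free(right), robot_in(rmB)} \ {robot_in(rmB)} = {ball_in(b2,rmB), carry(b1,left), free(right)}
  ∪ pre   = {ball_in(b2,rmB), carry(b1,left), free(right)} ∪ {robot_in(rmA)}
          = {ball_in(b2,rmB), carry(b1,left), free(right), robot_in(rmA)}

== RESULT ==
["ball_in(b2,rmB)", "carry(b1,left)", "free(right)", "robot_in(rmA)"]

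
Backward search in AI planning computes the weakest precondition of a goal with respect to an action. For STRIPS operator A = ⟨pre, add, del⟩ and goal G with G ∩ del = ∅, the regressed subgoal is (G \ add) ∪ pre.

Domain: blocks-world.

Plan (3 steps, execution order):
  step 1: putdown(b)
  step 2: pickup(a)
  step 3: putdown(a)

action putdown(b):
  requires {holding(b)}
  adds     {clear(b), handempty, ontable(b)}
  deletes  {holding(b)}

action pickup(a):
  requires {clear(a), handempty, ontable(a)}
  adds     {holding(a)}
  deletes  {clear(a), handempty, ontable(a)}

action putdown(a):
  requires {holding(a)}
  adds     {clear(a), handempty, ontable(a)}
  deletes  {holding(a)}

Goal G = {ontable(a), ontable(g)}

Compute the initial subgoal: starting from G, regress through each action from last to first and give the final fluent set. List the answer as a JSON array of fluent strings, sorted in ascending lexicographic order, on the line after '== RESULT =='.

Regress step by step:
  through step 3 (putdown(a)): drop {ontable(a)}, keep {ontable(g)}, require {holding(a)}
    → {holding(a), ontable(g)}
  through step 2 (pickup(a)): drop {holding(a)}, keep {ontable(g)}, require {clear(a), handempty, ontable(a)}
    → {clear(a), handempty, ontable(a), ontable(g)}
  through step 1 (putdown(b)): drop {handempty}, keep {clear(a), ontable(a), ontable(g)}, require {holding(b)}
    → {clear(a), holding(b), ontable(a), ontable(g)}

== RESULT ==
["clear(a)", "holding(b)", "ontable(a)", "ontable(g)"]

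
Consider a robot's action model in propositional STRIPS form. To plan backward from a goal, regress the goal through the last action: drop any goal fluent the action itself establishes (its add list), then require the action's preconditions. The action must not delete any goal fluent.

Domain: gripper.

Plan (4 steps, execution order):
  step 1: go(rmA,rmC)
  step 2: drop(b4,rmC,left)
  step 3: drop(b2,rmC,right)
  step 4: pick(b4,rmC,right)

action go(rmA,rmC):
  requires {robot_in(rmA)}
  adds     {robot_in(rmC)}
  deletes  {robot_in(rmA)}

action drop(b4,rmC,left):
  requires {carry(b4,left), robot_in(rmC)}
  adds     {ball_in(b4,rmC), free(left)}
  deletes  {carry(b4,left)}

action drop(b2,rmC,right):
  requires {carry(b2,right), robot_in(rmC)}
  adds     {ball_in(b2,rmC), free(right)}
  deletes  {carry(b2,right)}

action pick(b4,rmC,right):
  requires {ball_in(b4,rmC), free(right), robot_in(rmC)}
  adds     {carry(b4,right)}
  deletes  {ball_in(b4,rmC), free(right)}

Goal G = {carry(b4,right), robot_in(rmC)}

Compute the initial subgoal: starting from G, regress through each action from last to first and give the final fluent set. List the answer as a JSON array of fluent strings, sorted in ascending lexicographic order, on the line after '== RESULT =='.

Work backward from the goal:
  through step 4 (pick(b4,rmC,right)): drop {carry(b4,right)}, keep {robot_in(rmC)}, require {ball_in(b4,rmC), free(right), robot_in(rmC)}
    → {ball_in(b4,rmC), free(right), robot_in(rmC)}
  through step 3 (drop(b2,rmC,right)): drop {free(right)}, keep {ball_in(b4,rmC), robot_in(rmC)}, require {carry(b2,right), robot_in(rmC)}
    → {ball_in(b4,rmC), carry(b2,right), robot_in(rmC)}
  through step 2 (drop(b4,rmC,left)): drop {ball_in(b4,rmC)}, keep {carry(b2,right), robot_in(rmC)}, require {carry(b4,left), robot_in(rmC)}
    → {carry(b2,right), carry(b4,left), robot_in(rmC)}
  through step 1 (go(rmA,rmC)): drop {robot_in(rmC)}, keep {carry(b2,right), carry(b4,left)}, require {robot_in(rmA)}
    → {carry(b2,right), carry(b4,left), robot_in(rmA)}

== RESULT ==
["carry(b2,right)", "carry(b4,left)", "robot_in(rmA)"]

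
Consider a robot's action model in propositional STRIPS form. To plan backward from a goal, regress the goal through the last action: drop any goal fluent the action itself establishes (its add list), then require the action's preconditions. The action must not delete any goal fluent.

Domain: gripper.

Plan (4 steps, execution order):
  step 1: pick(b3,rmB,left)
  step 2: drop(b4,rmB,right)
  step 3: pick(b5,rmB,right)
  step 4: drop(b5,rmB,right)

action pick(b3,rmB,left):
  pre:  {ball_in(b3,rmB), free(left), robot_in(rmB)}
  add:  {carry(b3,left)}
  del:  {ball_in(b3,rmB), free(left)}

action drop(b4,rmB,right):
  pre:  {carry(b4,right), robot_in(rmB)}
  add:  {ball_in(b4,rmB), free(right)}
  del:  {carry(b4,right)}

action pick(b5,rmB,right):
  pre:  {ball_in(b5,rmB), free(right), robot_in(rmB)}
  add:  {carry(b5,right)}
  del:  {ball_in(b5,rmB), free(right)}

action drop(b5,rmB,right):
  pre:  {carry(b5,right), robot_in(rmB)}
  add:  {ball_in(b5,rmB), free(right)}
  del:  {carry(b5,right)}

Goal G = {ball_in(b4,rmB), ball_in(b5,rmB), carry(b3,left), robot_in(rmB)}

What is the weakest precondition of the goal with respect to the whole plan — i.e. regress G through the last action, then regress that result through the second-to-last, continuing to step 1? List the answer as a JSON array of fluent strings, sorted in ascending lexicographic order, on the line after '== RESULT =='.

Work backward from the goal:
  through step 4 (drop(b5,rmB,right)): drop {ball_in(b5,rmB)}, keep {ball_in(b4,rmB), carry(b3,left), robot_in(rmB)}, require {carry(b5,right), robot_in(rmB)}
    → {ball_in(b4,rmB), carry(b3,left), carry(b5,right), robot_in(rmB)}
  through step 3 (pick(b5,rmB,right)): drop {carry(b5,right)}, keep {ball_in(b4,rmB), carry(b3,left), robot_in(rmB)}, require {ball_in(b5,rmB), free(right), robot_in(rmB)}
    → {ball_in(b4,rmB), ball_in(b5,rmB), carry(b3,left), free(right), robot_in(rmB)}
  through step 2 (drop(b4,rmB,right)): drop {ball_in(b4,rmB), free(right)}, keep {ball_in(b5,rmB), carry(b3,left), robot_in(rmB)}, require {carry(b4,right), robot_in(rmB)}
    → {ball_in(b5,rmB), carry(b3,left), carry(b4,right), robot_in(rmB)}
  through step 1 (pick(b3,rmB,left)): drop {carry(b3,left)}, keep {ball_in(b5,rmB), carry(b4,right), robot_in(rmB)}, require {ball_in(b3,rmB), free(left), robot_in(rmB)}
    → {ball_in(b3,rmB), ball_in(b5,rmB), carry(b4,right), free(left), robot_in(rmB)}

== RESULT ==
["ball_in(b3,rmB)", "ball_in(b5,rmB)", "carry(b4,right)", "free(left)", "robot_in(rmB)"]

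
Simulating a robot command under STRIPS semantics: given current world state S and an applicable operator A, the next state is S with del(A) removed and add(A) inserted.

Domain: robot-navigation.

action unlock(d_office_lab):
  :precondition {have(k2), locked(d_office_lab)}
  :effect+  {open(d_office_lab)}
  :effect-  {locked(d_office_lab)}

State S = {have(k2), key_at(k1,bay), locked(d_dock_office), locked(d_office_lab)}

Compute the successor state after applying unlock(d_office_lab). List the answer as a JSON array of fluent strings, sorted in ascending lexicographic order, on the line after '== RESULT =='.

Compute (S \ del) ∪ add:
  pre ⊆ S: {have(k2), locked(d_office_lab)} ⊆ S  — applicable
  S \ del = {have(k2), key_at(k1,bay), locked(d_dock_office)}
  ∪ add   = {have(k2), key_at(k1,bay), locked(d_dock_office), open(d_office_lab)}

== RESULT ==
["have(k2)", "key_at(k1,bay)", "locked(d_dock_office)", "open(d_office_lab)"]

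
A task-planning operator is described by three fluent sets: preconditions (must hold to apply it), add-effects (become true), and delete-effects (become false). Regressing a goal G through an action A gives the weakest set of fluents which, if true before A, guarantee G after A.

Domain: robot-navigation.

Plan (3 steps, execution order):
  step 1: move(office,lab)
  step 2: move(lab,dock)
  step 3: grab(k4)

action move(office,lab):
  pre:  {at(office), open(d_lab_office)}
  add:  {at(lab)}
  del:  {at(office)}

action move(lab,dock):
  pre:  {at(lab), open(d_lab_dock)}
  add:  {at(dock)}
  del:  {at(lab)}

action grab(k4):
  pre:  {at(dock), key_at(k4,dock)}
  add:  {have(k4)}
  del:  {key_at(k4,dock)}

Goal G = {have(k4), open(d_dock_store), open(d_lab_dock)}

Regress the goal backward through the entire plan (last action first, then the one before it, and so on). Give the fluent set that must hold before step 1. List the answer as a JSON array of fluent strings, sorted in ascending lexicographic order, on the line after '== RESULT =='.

Work backward from the goal:
  through step 3 (grab(k4)): drop {have(k4)}, keep {open(d_dock_store), open(d_lab_dock)}, require {at(dock), key_at(k4,dock)}
    → {at(dock), key_at(k4,dock), open(d_dock_store), open(d_lab_dock)}
  through step 2 (move(lab,dock)): drop {at(dock)}, keep {key_at(k4,dock), open(d_dock_store), open(d_lab_dock)}, require {at(lab), open(d_lab_dock)}
    → {at(lab), key_at(k4,dock), open(d_dock_store), open(d_lab_dock)}
  through step 1 (move(office,lab)): drop {at(lab)}, keep {key_at(k4,dock), open(d_dock_store), open(d_lab_dock)}, require {at(office), open(d_lab_office)}
    → {at(office), key_at(k4,dock), open(d_dock_store), open(d_lab_dock), open(d_lab_office)}

== RESULT ==
["at(office)", "key_at(k4,dock)", "open(d_dock_store)", "open(d_lab_dock)", "open(d_lab_office)"]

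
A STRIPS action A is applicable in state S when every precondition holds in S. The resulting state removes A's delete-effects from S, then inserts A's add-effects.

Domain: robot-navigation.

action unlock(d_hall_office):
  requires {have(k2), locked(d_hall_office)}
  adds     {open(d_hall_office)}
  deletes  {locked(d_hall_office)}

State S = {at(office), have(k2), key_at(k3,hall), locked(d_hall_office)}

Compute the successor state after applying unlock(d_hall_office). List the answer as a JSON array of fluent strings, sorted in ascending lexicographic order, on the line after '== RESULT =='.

Progress:
  pre ⊆ S: {have(k2), locked(d_hall_office)} ⊆ S  — applicable
  S \ del = {at(office), have(k2), key_at(k3,hall)}
  ∪ add   = {at(office), have(k2), key_at(k3,hall), open(d_hall_office)}

== RESULT ==
["at(office)", "have(k2)", "key_at(k3,hall)", "open(d_hall_office)"]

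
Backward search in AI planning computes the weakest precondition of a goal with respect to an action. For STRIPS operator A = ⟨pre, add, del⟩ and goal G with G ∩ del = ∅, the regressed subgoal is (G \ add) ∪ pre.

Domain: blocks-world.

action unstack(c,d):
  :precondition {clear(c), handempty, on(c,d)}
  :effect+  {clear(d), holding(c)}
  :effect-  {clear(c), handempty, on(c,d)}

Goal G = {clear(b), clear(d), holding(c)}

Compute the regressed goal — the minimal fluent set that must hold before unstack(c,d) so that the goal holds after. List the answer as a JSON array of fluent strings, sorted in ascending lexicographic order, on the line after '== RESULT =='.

Compute (G \ add) ∪ pre:
  G ∩ del = {}  (empty — regression defined)
  G \ add = {clear(b), clear(d), holding(c)} \ {clear(d), holding(c)} = {clear(b)}
  ∪ pre   = {clear(b)} ∪ {clear(c), handempty, on(c,d)}
          = {clear(b), clear(c), handempty, on(c,d)}

== RESULT ==
["clear(b)", "clear(c)", "handempty", "on(c,d)"]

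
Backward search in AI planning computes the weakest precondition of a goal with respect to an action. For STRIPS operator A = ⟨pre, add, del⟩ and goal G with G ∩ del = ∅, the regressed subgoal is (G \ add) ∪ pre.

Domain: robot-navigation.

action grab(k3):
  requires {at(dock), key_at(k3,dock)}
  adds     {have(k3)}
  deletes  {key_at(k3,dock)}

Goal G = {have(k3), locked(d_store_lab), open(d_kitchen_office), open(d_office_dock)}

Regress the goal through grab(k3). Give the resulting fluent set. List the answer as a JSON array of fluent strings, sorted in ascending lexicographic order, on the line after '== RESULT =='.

Compute (G \ add) ∪ pre:
  G ∩ del = {}  (empty — regression defined)
  G \ add = {have(k3), locked(d_store_lab), open(d_kitchen_office), open(d_office_dock)} \ {have(k3)} = {locked(d_store_lab), open(d_kitchen_office), open(d_office_dock)}
  ∪ pre   = {locked(d_store_lab), open(d_kitchen_office), open(d_office_dock)} ∪ {at(dock), key_at(k3,dock)}
          = {at(dock), key_at(k3,dock), locked(d_store_lab), open(d_kitchen_office), open(d_office_dock)}

== RESULT ==
["at(dock)", "key_at(k3,dock)", "locked(d_store_lab)", "open(d_kitchen_office)", "open(d_office_dock)"]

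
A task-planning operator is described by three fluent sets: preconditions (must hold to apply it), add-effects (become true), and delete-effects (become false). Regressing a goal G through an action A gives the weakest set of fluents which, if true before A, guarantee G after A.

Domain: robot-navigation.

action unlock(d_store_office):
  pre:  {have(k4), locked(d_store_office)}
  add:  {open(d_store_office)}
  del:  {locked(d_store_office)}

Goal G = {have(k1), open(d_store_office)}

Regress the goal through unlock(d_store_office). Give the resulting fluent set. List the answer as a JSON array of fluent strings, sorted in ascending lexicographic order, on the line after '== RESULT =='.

Compute (G \ add) ∪ pre:
  G ∩ del = {}  (empty — regression defined)
  G \ add = {have(k1), open(d_store_office)} \ {open(d_store_office)} = {have(k1)}
  ∪ pre   = {have(k1)} ∪ {have(k4), locked(d_store_office)}
          = {have(k1), have(k4), locked(d_store_office)}

== RESULT ==
["have(k1)", "have(k4)", "locked(d_store_office)"]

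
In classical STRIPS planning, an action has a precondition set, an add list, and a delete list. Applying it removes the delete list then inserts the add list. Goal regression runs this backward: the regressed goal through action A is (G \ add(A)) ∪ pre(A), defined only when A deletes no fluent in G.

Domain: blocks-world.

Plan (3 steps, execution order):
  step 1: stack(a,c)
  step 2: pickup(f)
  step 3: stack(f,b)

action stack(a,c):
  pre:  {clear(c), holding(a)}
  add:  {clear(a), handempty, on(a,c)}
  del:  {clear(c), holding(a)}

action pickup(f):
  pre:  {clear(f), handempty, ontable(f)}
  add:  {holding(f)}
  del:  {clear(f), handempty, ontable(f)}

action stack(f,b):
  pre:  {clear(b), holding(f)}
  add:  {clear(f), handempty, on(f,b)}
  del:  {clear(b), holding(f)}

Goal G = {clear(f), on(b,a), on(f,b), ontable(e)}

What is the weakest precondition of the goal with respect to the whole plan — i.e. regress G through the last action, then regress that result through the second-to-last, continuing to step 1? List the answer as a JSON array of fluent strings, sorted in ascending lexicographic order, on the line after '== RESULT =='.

Work backward from the goal:
  through step 3 (stack(f,b)): drop {clear(f), on(f,b)}, keep {on(b,a), ontable(e)}, require {clear(b), holding(f)}
    → {clear(b), holding(f), on(b,a), ontable(e)}
  through step 2 (pickup(f)): drop {holding(f)}, keep {clear(b), on(b,a), ontable(e)}, require {clear(f), handempty, ontable(f)}
    → {clear(b), clear(f), handempty, on(b,a), ontable(e), ontable(f)}
  through step 1 (stack(a,c)): drop {handempty}, keep {clear(b), clear(f), on(b,a), ontable(e), ontable(f)}, require {clear(c), holding(a)}
    → {clear(b), clear(c), clear(f), holding(a), on(b,a), ontable(e), ontable(f)}

== RESULT ==
["clear(b)", "clear(c)", "clear(f)", "holding(a)", "on(b,a)", "ontable(e)", "ontable(f)"]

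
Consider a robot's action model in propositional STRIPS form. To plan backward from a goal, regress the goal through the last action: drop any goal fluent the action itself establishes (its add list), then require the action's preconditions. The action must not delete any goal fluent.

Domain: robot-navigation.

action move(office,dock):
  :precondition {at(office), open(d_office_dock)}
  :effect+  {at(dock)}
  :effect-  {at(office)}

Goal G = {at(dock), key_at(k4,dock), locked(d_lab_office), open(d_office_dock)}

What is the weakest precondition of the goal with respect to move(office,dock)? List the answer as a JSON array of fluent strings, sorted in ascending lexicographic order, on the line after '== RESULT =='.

Compute (G \ add) ∪ pre:
  G ∩ del = {}  (empty — regression defined)
  G \ add = {at(dock), key_at(k4,dock), locked(d_lab_office), open(d_office_dock)} \ {at(dock)} = {key_at(k4,dock), locked(d_lab_office), open(d_office_dock)}
  ∪ pre   = {key_at(k4,dock), locked(d_lab_office), open(d_office_dock)} ∪ {at(office), open(d_office_dock)}
          = {at(office), key_at(k4,dock), locked(d_lab_office), open(d_office_dock)}

== RESULT ==
["at(office)", "key_at(k4,dock)", "locked(d_lab_office)", "open(d_office_dock)"]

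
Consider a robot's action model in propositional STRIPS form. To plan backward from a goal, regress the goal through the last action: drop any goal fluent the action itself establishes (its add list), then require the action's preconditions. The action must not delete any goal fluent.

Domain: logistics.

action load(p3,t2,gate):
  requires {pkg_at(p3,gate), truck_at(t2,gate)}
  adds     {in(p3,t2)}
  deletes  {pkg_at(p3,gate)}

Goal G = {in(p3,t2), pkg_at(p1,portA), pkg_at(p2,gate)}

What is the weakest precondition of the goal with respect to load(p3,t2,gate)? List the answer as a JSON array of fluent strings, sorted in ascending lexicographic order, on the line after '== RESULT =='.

Regress:
  G ∩ del = {}  (empty — regression defined)
  G \ add = {in(p3,t2), pkg_at(p1,portA), pkg_at(p2,gate)} \ {in(p3,t2)} = {pkg_at(p1,portA), pkg_at(p2,gate)}
  ∪ pre   = {pkg_at(p1,portA), pkg_at(p2,gate)} ∪ {pkg_at(p3,gate), truck_at(t2,gate)}
          = {pkg_at(p1,portA), pkg_at(p2,gate), pkg_at(p3,gate), truck_at(t2,gate)}

== RESULT ==
["pkg_at(p1,portA)", "pkg_at(p2,gate)", "pkg_at(p3,gate)", "truck_at(t2,gate)"]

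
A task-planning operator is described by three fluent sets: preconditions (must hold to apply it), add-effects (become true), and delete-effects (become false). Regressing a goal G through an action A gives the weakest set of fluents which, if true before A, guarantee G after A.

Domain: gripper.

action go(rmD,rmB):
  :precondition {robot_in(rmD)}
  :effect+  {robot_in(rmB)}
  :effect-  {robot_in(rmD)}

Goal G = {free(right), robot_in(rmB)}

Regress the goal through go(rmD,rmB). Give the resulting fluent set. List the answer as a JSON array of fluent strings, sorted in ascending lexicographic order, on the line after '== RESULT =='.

Regress:
  G ∩ del = {}  (empty — regression defined)
  G \ add = {free(right), robot_in(rmB)} \ {robot_in(rmB)} = {free(right)}
  ∪ pre   = {free(right)} ∪ {robot_in(rmD)}
          = {free(right), robot_in(rmD)}

== RESULT ==
["free(right)", "robot_in(rmD)"]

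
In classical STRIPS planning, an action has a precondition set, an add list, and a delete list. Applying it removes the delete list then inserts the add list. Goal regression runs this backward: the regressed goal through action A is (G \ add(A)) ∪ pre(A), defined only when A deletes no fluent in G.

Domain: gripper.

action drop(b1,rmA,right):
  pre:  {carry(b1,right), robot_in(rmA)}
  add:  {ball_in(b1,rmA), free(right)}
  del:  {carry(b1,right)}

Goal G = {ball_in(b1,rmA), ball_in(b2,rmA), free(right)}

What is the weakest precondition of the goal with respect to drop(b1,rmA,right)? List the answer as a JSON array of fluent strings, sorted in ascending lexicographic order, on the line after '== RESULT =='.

Regress:
  G ∩ del = {}  (empty — regression defined)
  G \ add = {ball_in(b1,rmA), ball_in(b2,rmA), free(right)} \ {ball_in(b1,rmA), free(right)} = {ball_in(b2,rmA)}
  ∪ pre   = {ball_in(b2,rmA)} ∪ {carry(b1,right), robot_in(rmA)}
          = {ball_in(b2,rmA), carry(b1,right), robot_in(rmA)}

== RESULT ==
["ball_in(b2,rmA)", "carry(b1,right)", "robot_in(rmA)"]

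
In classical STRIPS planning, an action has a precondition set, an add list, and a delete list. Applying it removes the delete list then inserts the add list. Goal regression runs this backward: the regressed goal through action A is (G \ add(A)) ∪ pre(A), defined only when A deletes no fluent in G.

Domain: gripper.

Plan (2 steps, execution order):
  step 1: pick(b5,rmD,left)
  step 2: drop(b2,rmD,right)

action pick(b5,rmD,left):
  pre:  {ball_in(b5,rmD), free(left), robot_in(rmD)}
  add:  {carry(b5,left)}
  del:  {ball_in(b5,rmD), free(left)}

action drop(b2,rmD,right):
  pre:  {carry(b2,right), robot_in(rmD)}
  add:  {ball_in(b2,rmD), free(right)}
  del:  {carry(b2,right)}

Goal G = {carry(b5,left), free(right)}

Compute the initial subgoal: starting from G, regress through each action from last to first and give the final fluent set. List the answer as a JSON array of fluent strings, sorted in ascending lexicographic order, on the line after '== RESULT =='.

Work backward from the goal:
  through step 2 (drop(b2,rmD,right)): drop {free(right)}, keep {carry(b5,left)}, require {carry(b2,right), robot_in(rmD)}
    → {carry(b2,right), carry(b5,left), robot_in(rmD)}
  through step 1 (pick(b5,rmD,left)): drop {carry(b5,left)}, keep {carry(b2,right), robot_in(rmD)}, require {ball_in(b5,rmD), free(left), robot_in(rmD)}
    → {ball_in(b5,rmD), carry(b2,right), free(left), robot_in(rmD)}

== RESULT ==
["ball_in(b5,rmD)", "carry(b2,right)", "free(left)", "robot_in(rmD)"]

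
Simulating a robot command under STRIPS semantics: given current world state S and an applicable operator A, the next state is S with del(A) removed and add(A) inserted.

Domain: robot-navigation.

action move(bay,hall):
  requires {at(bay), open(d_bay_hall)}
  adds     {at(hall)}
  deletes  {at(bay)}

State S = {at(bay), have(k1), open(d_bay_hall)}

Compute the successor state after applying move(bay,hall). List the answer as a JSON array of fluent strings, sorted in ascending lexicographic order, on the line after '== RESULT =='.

Progress:
  pre ⊆ S: {at(bay), open(d_bay_hall)} ⊆ S  — applicable
  S \ del = {have(k1), open(d_bay_hall)}
  ∪ add   = {at(hall), have(k1), open(d_bay_hall)}

== RESULT ==
["at(hall)", "have(k1)", "open(d_bay_hall)"]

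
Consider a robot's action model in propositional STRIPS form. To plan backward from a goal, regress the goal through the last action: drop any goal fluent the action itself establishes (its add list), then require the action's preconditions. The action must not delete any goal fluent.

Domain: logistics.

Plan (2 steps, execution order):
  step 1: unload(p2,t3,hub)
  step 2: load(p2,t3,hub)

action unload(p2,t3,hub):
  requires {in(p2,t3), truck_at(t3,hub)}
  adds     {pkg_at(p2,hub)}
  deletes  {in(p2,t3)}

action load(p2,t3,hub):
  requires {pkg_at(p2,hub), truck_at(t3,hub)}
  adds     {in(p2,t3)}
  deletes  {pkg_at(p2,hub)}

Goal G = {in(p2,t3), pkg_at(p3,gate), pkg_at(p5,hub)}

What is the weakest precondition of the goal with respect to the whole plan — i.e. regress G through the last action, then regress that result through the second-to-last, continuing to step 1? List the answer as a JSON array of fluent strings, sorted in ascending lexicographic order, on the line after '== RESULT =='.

Work backward from the goal:
  through step 2 (load(p2,t3,hub)): drop {in(p2,t3)}, keep {pkg_at(p3,gate), pkg_at(p5,hub)}, require {pkg_at(p2,hub), truck_at(t3,hub)}
    → {pkg_at(p2,hub), pkg_at(p3,gate), pkg_at(p5,hub), truck_at(t3,hub)}
  through step 1 (unload(p2,t3,hub)): drop {pkg_at(p2,hub)}, keep {pkg_at(p3,gate), pkg_at(p5,hub), truck_at(t3,hub)}, require {in(p2,t3), truck_at(t3,hub)}
    → {in(p2,t3), pkg_at(p3,gate), pkg_at(p5,hub), truck_at(t3,hub)}

== RESULT ==
["in(p2,t3)", "pkg_at(p3,gate)", "pkg_at(p5,hub)", "truck_at(t3,hub)"]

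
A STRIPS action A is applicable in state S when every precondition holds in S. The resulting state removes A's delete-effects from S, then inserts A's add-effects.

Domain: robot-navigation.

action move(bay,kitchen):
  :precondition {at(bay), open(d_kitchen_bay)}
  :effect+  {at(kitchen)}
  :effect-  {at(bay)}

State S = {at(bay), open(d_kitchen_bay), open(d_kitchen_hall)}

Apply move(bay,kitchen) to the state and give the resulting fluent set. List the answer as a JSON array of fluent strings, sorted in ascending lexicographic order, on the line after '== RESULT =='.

Compute (S \ del) ∪ add:
  pre ⊆ S: {at(bay), open(d_kitchen_bay)} ⊆ S  — applicable
  S \ del = {open(d_kitchen_bay), open(d_kitchen_hall)}
  ∪ add   = {at(kitchen), open(d_kitchen_bay), open(d_kitchen_hall)}

== RESULT ==
["at(kitchen)", "open(d_kitchen_bay)", "open(d_kitchen_hall)"]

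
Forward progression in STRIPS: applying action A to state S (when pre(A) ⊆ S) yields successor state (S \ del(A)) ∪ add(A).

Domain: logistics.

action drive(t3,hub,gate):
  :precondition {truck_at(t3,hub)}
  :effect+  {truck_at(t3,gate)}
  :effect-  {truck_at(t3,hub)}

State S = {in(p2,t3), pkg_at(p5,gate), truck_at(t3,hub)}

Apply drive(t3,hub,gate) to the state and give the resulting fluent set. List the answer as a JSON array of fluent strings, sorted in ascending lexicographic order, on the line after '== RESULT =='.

Progress:
  pre ⊆ S: {truck_at(t3,hub)} ⊆ S  — applicable
  S \ del = {in(p2,t3), pkg_at(p5,gate)}
  ∪ add   = {in(p2,t3), pkg_at(p5,gate), truck_at(t3,gate)}

== RESULT ==
["in(p2,t3)", "pkg_at(p5,gate)", "truck_at(t3,gate)"]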